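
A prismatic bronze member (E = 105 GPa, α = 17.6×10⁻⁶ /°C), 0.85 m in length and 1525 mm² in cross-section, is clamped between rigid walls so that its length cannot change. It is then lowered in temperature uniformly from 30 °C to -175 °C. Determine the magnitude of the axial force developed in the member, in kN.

Full restraint means ε = 0, so the stress is σ = EαΔT = 105×10³ × 17.6×10⁻⁶ × 205 = 378.8 MPa.
P = AEαΔT = 1525 × 105×10³ × 17.6×10⁻⁶ × 205 = 577.7 kN (tensile).

P ≈ 578 kN (tensile)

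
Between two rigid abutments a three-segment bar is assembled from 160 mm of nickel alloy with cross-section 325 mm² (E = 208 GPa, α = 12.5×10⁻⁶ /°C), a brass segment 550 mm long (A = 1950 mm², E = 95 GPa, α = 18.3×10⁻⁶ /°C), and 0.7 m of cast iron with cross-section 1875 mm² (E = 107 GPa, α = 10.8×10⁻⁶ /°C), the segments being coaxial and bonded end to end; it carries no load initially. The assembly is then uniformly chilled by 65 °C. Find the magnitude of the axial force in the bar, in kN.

P ≈ 145 kN (tensile)

With the walls removed the bar would change length by δ_free = Σ αᵢΔT Lᵢ = 12.5×10⁻⁶×65×160 + 18.3×10⁻⁶×65×550 + 10.8×10⁻⁶×65×700 = 1.276 mm.
The rigid supports impose zero overall length change; the single axial force P common to all segments must satisfy P Σ Lᵢ/(AᵢEᵢ) = δ_free.
The series flexibility is Σ Lᵢ/(AᵢEᵢ) = 160/(325×208×10³) + 550/(1950×95×10³) + 700/(1875×107×10³) = 8.825×10⁻⁶ mm/N.
P = 1.276 / 8.825×10⁻⁶ = 144500 N = 144.5 kN, tensile.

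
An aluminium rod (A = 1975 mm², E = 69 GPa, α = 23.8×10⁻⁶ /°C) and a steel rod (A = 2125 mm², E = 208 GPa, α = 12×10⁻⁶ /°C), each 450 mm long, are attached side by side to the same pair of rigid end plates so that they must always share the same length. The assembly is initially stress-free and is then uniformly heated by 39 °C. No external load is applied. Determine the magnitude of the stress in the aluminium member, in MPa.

Both members must finish at the same length. With the larger α, the aluminium tends to over-expand; the plates restrain it, putting the aluminium in compression and the steel in tension. With no external load the two internal forces are equal and opposite, magnitude P.
Setting the final lengths equal and cancelling L: (α₁ − α₂)ΔT = P/(A₁E₁) + P/(A₂E₂).
|α₁ − α₂|·ΔT = 11.8×10⁻⁶ × 39 = 0.0004602.
1/(A₁E₁) + 1/(A₂E₂) = 1/(1975×69×10³) + 1/(2125×208×10³) = 9.601×10⁻⁹ N⁻¹.
P = 0.0004602 / 9.601×10⁻⁹ = 47930 N = 47.93 kN.
σ_{aluminium} = P/A₁ = 47930/1975 = 24.27 MPa, compressive.

σ ≈ 24.3 MPa (compressive)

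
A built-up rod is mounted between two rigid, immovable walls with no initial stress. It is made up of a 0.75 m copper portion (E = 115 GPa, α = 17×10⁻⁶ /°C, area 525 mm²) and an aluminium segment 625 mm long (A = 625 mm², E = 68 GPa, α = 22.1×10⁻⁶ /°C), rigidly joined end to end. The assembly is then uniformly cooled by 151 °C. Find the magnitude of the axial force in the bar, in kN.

P ≈ 148 kN (tensile)

If the supports were absent, the total length change would be Σ αᵢΔT Lᵢ = 17×10⁻⁶×151×750 + 22.1×10⁻⁶×151×625 = 4.011 mm.
Since the ends are fixed, an axial force P builds up, equal in every segment, with P · Σ Lᵢ/(AᵢEᵢ) = δ_free.
Σ Lᵢ/(AᵢEᵢ) = 750/(525×115×10³) + 625/(625×68×10³) = 2.713×10⁻⁵ mm/N.
P = 4.011 / 2.713×10⁻⁵ = 147900 N = 147.9 kN, tensile.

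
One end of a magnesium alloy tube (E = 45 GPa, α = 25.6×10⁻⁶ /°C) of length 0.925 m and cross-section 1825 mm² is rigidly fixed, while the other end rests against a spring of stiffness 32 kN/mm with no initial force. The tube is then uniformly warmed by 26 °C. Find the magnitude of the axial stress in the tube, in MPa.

The unrestrained thermal change is αΔT L = 25.6×10⁻⁶ × 26 × 925 = 0.6157 mm.
Let P be the compressive force at the spring. The tube shortens elastically by PL/(AE) and the spring compresses by P/k; together these equal δ_free.
P [ L/(AE) + 1/k ] = δ_free → P [ 925/(1825×45×10³) + 1/(32×10³) ] = 0.6157.
P = 0.6157 / 4.251×10⁻⁵ = 14480 N.
σ = P/A = 14480/1825 = 7.935 MPa.

σ ≈ 7.94 MPa (compressive)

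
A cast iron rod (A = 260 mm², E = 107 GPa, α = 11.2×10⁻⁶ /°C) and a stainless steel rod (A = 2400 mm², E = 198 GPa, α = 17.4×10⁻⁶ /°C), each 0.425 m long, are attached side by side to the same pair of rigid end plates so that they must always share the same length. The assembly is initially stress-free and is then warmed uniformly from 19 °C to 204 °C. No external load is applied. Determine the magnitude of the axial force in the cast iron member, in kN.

The stainless steel has the larger α, so on heating it would change length more than the cast iron if both were free. The rigid plates force a common final length, so the stainless steel is put into compression and the cast iron into tension, with equal and opposite forces P (no external load).
Equating the net (thermal + elastic) strains gives |α₁ − α₂|·ΔT = P·[1/(A₁E₁) + 1/(A₂E₂)].
|α₁ − α₂|·ΔT = 6.2×10⁻⁶ × 185 = 0.001147.
1/(A₁E₁) + 1/(A₂E₂) = 1/(260×107×10³) + 1/(2400×198×10³) = 3.805×10⁻⁸ N⁻¹.
P = 0.001147 / 3.805×10⁻⁸ = 30140 N = 30.14 kN.

P ≈ 30.1 kN (tensile in the cast iron)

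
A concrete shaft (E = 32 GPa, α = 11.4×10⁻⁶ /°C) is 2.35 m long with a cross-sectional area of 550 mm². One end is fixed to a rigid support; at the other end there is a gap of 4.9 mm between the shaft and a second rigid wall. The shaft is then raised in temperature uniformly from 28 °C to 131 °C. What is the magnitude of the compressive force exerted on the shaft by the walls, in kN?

P ≈ 0 kN

If the wall were absent the shaft would grow by αΔT L = 11.4×10⁻⁶ × 103 × 2350 = 2.759 mm.
This is smaller than the 4.9 mm clearance, so the shaft expands freely without reaching the stop — the stress is zero.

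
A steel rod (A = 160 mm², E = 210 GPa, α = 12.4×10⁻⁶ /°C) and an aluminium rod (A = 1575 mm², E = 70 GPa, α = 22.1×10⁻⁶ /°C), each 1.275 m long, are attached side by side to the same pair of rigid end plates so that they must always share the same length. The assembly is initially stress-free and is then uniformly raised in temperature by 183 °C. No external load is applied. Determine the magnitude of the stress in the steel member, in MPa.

The aluminium has the larger α, so on heating it would change length more than the steel if both were free. The rigid plates force a common final length, so the aluminium is put into compression and the steel into tension, with equal and opposite forces P (no external load).
Setting the final lengths equal and cancelling L: (α₁ − α₂)ΔT = P/(A₁E₁) + P/(A₂E₂).
|α₁ − α₂|·ΔT = 9.7×10⁻⁶ × 183 = 0.001775.
1/(A₁E₁) + 1/(A₂E₂) = 1/(160×210×10³) + 1/(1575×70×10³) = 3.883×10⁻⁸ N⁻¹.
So P = 0.001775 / 3.883×10⁻⁸ = 45.71 kN.
σ_{steel} = P/A₁ = 45710/160 = 285.7 MPa, tensile.

σ ≈ 286 MPa (tensile)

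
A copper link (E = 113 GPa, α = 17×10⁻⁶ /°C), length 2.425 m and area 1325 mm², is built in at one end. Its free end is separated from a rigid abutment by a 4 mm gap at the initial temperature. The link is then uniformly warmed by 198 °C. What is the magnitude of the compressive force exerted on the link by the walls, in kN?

P ≈ 257 kN

Unrestrained expansion: δ_free = αΔT L = 17×10⁻⁶ × 198 × 2425 = 8.163 mm.
This exceeds the 4 mm gap, so the wall pushes back. The portion of expansion that must be recovered elastically is δ_free − gap = 8.163 − 4 = 4.163 mm.
That suppressed elongation corresponds to σ = E·Δ/L = 113×10³ × 4.163/2425 = 194 MPa.
P = σA = 194 × 1325 = 257 kN.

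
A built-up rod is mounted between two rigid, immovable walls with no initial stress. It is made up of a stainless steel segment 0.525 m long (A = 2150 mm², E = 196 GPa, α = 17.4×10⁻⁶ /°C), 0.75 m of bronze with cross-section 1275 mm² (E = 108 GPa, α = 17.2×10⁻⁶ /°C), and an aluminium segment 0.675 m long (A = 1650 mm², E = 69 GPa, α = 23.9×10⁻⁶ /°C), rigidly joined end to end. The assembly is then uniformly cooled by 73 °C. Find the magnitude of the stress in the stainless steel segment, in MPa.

σ ≈ 103 MPa (tensile)

If the supports were absent, the total length change would be Σ αᵢΔT Lᵢ = 17.4×10⁻⁶×73×525 + 17.2×10⁻⁶×73×750 + 23.9×10⁻⁶×73×675 = 2.786 mm.
The rigid supports impose zero overall length change; the single axial force P common to all segments must satisfy P Σ Lᵢ/(AᵢEᵢ) = δ_free.
Σ Lᵢ/(AᵢEᵢ) = 525/(2150×196×10³) + 750/(1275×108×10³) + 675/(1650×69×10³) = 1.262×10⁻⁵ mm/N.
Hence P = δ_free / Σ(L/AE) = 2.786/1.262×10⁻⁵ = 220.8 kN (tensile).
σ_{stainless steel} = P / A = 220800 / 2150 = 102.7 MPa.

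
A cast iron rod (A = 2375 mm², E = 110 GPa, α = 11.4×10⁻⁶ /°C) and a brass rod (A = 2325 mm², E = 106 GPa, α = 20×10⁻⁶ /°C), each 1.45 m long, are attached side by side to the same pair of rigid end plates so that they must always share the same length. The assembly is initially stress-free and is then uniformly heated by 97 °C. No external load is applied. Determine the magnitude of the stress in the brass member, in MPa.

σ ≈ 45.5 MPa (compressive)

Both members must finish at the same length. With the larger α, the brass tends to over-expand; the plates restrain it, putting the brass in compression and the cast iron in tension. With no external load the two internal forces are equal and opposite, magnitude P.
Compatibility of the two members (thermal + elastic change equal): (α₁ − α₂)ΔT = P·[1/(A₁E₁) + 1/(A₂E₂)].
|α₁ − α₂|·ΔT = 8.6×10⁻⁶ × 97 = 0.0008342.
1/(A₁E₁) + 1/(A₂E₂) = 1/(2375×110×10³) + 1/(2325×106×10³) = 7.885×10⁻⁹ N⁻¹.
P = 0.0008342 / 7.885×10⁻⁹ = 105800 N = 105.8 kN.
σ_{brass} = P/A₂ = 105800/2325 = 45.5 MPa, compressive.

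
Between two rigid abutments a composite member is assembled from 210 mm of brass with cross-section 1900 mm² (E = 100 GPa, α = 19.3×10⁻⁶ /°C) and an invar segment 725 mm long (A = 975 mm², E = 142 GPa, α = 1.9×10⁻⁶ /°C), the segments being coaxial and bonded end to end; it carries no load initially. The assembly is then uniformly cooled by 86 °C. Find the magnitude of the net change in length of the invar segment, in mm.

|ΔL| ≈ 0.267 mm

Free thermal contraction of the whole bar: Σ αᵢΔT Lᵢ = 19.3×10⁻⁶×86×210 + 1.9×10⁻⁶×86×725 = 0.467 mm.
Since the ends are fixed, an axial force P builds up, equal in every segment, with P · Σ Lᵢ/(AᵢEᵢ) = δ_free.
The series flexibility is Σ Lᵢ/(AᵢEᵢ) = 210/(1900×100×10³) + 725/(975×142×10³) = 6.342×10⁻⁶ mm/N.
Hence P = δ_free / Σ(L/AE) = 0.467/6.342×10⁻⁶ = 73.64 kN (tensile).
For the invar segment, free thermal change = 1.9×10⁻⁶×86×725 = 0.1185 mm and elastic change from P = 73640×725/(975×142×10³) = 0.3856 mm; these oppose, so the net change is 0.267 mm (segment lengthens).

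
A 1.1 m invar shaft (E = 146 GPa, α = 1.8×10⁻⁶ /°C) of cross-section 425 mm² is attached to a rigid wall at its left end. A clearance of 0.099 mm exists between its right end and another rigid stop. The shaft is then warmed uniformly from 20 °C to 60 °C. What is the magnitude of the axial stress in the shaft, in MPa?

σ ≈ 0 MPa

Free thermal elongation = αΔT L = 1.8×10⁻⁶ × 40 × 1100 = 0.0792 mm.
This is smaller than the 0.099 mm clearance, so the shaft expands freely without reaching the stop — the stress is zero.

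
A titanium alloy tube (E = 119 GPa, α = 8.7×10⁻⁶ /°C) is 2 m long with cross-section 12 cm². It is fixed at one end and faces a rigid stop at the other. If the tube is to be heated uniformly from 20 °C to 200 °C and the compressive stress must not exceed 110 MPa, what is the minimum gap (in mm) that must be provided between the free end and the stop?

Free expansion if unrestrained: δ_free = αΔT L = 8.7×10⁻⁶ × 180 × 2000 = 3.132 mm.
At the allowable stress the elastic shortening the wall may impose is σL/E = 110 × 2000 / (119×10³) = 1.849 mm.
The gap must absorb the remainder: g_min = 3.132 − 1.849 = 1.283 mm.

g ≈ 1.28 mm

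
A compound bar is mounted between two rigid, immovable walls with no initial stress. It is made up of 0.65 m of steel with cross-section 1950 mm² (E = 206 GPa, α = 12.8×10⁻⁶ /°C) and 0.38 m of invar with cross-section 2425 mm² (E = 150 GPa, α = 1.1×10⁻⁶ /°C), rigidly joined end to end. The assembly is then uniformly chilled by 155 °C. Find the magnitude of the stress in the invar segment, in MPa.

Free thermal contraction of the whole bar: Σ αᵢΔT Lᵢ = 12.8×10⁻⁶×155×650 + 1.1×10⁻⁶×155×380 = 1.354 mm.
The rigid supports impose zero overall length change; the single axial force P common to all segments must satisfy P Σ Lᵢ/(AᵢEᵢ) = δ_free.
Σ Lᵢ/(AᵢEᵢ) = 650/(1950×206×10³) + 380/(2425×150×10³) = 2.663×10⁻⁶ mm/N.
P = 1.354 / 2.663×10⁻⁶ = 508600 N = 508.6 kN, tensile.
σ_{invar} = P / A = 508600 / 2425 = 209.7 MPa.

σ ≈ 210 MPa (tensile)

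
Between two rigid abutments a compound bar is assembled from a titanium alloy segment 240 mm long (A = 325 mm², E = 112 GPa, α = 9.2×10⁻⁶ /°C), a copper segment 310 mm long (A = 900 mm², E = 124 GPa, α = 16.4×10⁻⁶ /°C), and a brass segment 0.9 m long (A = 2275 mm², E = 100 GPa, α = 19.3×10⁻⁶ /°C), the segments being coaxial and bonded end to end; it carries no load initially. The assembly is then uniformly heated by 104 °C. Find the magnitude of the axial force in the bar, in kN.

P ≈ 192 kN (compressive)

Free thermal expansion of the whole bar: Σ αᵢΔT Lᵢ = 9.2×10⁻⁶×104×240 + 16.4×10⁻⁶×104×310 + 19.3×10⁻⁶×104×900 = 2.565 mm.
The rigid supports impose zero overall length change; the single axial force P common to all segments must satisfy P Σ Lᵢ/(AᵢEᵢ) = δ_free.
The series flexibility is Σ Lᵢ/(AᵢEᵢ) = 240/(325×112×10³) + 310/(900×124×10³) + 900/(2275×100×10³) = 1.333×10⁻⁵ mm/N.
P = 2.565 / 1.333×10⁻⁵ = 192500 N = 192.5 kN, compressive.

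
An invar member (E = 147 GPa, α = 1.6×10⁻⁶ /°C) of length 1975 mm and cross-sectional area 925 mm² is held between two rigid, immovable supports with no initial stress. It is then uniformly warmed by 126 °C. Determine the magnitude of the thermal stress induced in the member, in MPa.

σ ≈ 29.6 MPa (compressive)

With length fixed, the mechanical strain must cancel the thermal strain αΔT = 1.6×10⁻⁶ × 126 = 201.6×10⁻⁶.
Hence σ = E·αΔT = 147×10³ × 201.6×10⁻⁶ = 29.64 MPa, compressive.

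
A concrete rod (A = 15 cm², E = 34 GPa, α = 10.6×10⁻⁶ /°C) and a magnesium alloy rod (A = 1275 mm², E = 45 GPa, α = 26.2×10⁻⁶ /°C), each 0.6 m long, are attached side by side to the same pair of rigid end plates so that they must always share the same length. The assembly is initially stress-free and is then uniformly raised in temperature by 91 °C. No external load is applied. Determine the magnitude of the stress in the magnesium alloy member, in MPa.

Equilibrium of a rigid end plate with no external load gives equal and opposite internal forces ±P in the two members. Since α_{magnesium alloy} > α_{concrete}, heating drives the magnesium alloy into compression and the concrete into tension.
Equating the net (thermal + elastic) strains gives |α₁ − α₂|·ΔT = P·[1/(A₁E₁) + 1/(A₂E₂)].
|α₁ − α₂|·ΔT = 15.6×10⁻⁶ × 91 = 0.00142.
1/(A₁E₁) + 1/(A₂E₂) = 1/(1500×34×10³) + 1/(1275×45×10³) = 3.704×10⁻⁸ N⁻¹.
P = 0.00142 / 3.704×10⁻⁸ = 38330 N = 38.33 kN.
σ_{magnesium alloy} = P/A₂ = 38330/1275 = 30.06 MPa, compressive.

σ ≈ 30.1 MPa (compressive)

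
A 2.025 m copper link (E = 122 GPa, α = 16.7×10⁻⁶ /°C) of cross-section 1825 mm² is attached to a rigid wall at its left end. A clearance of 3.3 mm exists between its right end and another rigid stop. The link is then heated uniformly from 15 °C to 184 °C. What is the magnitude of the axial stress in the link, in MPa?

Free thermal elongation = αΔT L = 16.7×10⁻⁶ × 169 × 2025 = 5.715 mm.
The gap closes (δ_free > 3.3 mm) and the wall then resists a further 5.715 − 3.3 = 2.415 mm of expansion.
So σ = E(δ_free − g)/L = 122×10³ × 2.415/2025 = 145.5 MPa.

σ ≈ 146 MPa (compressive)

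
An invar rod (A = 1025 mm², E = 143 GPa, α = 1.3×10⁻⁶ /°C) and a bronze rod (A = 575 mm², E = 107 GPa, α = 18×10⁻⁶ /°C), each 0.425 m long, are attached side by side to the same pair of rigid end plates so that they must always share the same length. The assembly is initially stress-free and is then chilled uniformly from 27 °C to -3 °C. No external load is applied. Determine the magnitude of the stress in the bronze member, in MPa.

The bronze has the larger α, so on cooling it would change length more than the invar if both were free. The rigid plates force a common final length, so the bronze is put into tension and the invar into compression, with equal and opposite forces P (no external load).
Compatibility of the two members (thermal + elastic change equal): (α₁ − α₂)ΔT = P·[1/(A₁E₁) + 1/(A₂E₂)].
|α₁ − α₂|·ΔT = 16.7×10⁻⁶ × 30 = 0.000501.
1/(A₁E₁) + 1/(A₂E₂) = 1/(1025×143×10³) + 1/(575×107×10³) = 2.308×10⁻⁸ N⁻¹.
So P = 0.000501 / 2.308×10⁻⁸ = 21.71 kN.
σ_{bronze} = P/A₂ = 21710/575 = 37.76 MPa, tensile.

σ ≈ 37.8 MPa (tensile)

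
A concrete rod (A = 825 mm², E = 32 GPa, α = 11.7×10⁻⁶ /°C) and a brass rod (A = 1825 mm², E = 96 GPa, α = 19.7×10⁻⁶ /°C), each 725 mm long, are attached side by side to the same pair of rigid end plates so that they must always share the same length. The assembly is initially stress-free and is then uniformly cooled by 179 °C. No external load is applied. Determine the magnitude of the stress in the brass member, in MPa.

The brass has the larger α, so on cooling it would change length more than the concrete if both were free. The rigid plates force a common final length, so the brass is put into tension and the concrete into compression, with equal and opposite forces P (no external load).
Compatibility of the two members (thermal + elastic change equal): (α₁ − α₂)ΔT = P·[1/(A₁E₁) + 1/(A₂E₂)].
|α₁ − α₂|·ΔT = 8×10⁻⁶ × 179 = 0.001432.
1/(A₁E₁) + 1/(A₂E₂) = 1/(825×32×10³) + 1/(1825×96×10³) = 4.359×10⁻⁸ N⁻¹.
So P = 0.001432 / 4.359×10⁻⁸ = 32.85 kN.
σ_{brass} = P/A₂ = 32850/1825 = 18 MPa, tensile.

σ ≈ 18 MPa (tensile)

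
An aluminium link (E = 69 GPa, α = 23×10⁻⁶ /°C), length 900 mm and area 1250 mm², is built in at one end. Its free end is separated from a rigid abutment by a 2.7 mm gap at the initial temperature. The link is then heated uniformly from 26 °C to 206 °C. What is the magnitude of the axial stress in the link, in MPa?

σ ≈ 78.7 MPa (compressive)

If the wall were absent the link would grow by αΔT L = 23×10⁻⁶ × 180 × 900 = 3.726 mm.
After closing the 2.7 mm clearance, 3.726 − 2.7 = 1.026 mm of expansion remains to be suppressed by the wall.
That suppressed elongation corresponds to σ = E·Δ/L = 69×10³ × 1.026/900 = 78.66 MPa.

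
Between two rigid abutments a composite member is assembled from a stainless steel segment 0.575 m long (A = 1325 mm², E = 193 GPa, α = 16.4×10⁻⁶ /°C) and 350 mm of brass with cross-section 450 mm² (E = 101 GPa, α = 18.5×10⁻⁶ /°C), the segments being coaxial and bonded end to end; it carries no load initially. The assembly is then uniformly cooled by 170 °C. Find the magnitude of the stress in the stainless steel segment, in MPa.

With the walls removed the bar would change length by δ_free = Σ αᵢΔT Lᵢ = 16.4×10⁻⁶×170×575 + 18.5×10⁻⁶×170×350 = 2.704 mm.
The walls prevent any net length change, so an axial force P (same in every segment) develops. Compatibility: P · Σ Lᵢ/(AᵢEᵢ) = δ_free.
Σ Lᵢ/(AᵢEᵢ) = 575/(1325×193×10³) + 350/(450×101×10³) = 9.949×10⁻⁶ mm/N.
Hence P = δ_free / Σ(L/AE) = 2.704/9.949×10⁻⁶ = 271.8 kN (tensile).
σ_{stainless steel} = P / A = 271800 / 1325 = 205.1 MPa.

σ ≈ 205 MPa (tensile)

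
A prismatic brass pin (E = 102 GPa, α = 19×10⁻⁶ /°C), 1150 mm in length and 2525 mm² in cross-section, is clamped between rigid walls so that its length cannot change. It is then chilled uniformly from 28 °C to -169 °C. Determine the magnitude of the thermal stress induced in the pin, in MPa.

σ ≈ 382 MPa (tensile)

The supports are rigid, so the total axial strain is zero. The restrained thermal strain is ε = αΔT = 19×10⁻⁶ × 197 = 3743×10⁻⁶.
σ = EαΔT = 102×10³ × 19×10⁻⁶ × 197 = 381.8 MPa (tensile; the pin is trying to contract).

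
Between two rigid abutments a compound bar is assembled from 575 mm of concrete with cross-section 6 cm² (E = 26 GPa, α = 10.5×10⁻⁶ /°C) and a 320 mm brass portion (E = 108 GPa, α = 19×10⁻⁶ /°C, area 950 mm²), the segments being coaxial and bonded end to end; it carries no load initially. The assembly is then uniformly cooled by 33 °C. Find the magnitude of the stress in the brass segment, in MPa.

With the walls removed the bar would change length by δ_free = Σ αᵢΔT Lᵢ = 10.5×10⁻⁶×33×575 + 19×10⁻⁶×33×320 = 0.3999 mm.
The rigid supports impose zero overall length change; the single axial force P common to all segments must satisfy P Σ Lᵢ/(AᵢEᵢ) = δ_free.
The series flexibility is Σ Lᵢ/(AᵢEᵢ) = 575/(600×26×10³) + 320/(950×108×10³) = 3.998×10⁻⁵ mm/N.
So P = 0.3999 / 3.998×10⁻⁵ = 10 kN, tensile.
σ_{brass} = P / A = 10000 / 950 = 10.53 MPa.

σ ≈ 10.5 MPa (tensile)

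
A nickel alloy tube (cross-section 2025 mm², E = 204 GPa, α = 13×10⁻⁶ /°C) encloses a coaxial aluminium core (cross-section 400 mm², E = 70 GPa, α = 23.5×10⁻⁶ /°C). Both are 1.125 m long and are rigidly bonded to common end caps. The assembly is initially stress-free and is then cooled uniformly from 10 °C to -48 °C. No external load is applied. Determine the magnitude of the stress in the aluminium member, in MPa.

σ ≈ 39.9 MPa (tensile)

Equilibrium of a rigid end plate with no external load gives equal and opposite internal forces ±P in the two members. Since α_{aluminium} > α_{nickel alloy}, cooling drives the aluminium into tension and the nickel alloy into compression.
Equating the net (thermal + elastic) strains gives |α₁ − α₂|·ΔT = P·[1/(A₁E₁) + 1/(A₂E₂)].
|α₁ − α₂|·ΔT = 10.5×10⁻⁶ × 58 = 0.000609.
1/(A₁E₁) + 1/(A₂E₂) = 1/(2025×204×10³) + 1/(400×70×10³) = 3.814×10⁻⁸ N⁻¹.
P = 0.000609 / 3.814×10⁻⁸ = 15970 N = 15.97 kN.
σ_{aluminium} = P/A₂ = 15970/400 = 39.92 MPa, tensile.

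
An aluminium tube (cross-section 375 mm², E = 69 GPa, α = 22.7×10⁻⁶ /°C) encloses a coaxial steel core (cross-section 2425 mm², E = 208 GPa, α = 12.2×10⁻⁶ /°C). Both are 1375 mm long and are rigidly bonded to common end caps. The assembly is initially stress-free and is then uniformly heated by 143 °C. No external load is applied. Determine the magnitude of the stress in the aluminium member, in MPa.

σ ≈ 98.5 MPa (compressive)

Both members must finish at the same length. With the larger α, the aluminium tends to over-expand; the plates restrain it, putting the aluminium in compression and the steel in tension. With no external load the two internal forces are equal and opposite, magnitude P.
Compatibility of the two members (thermal + elastic change equal): (α₁ − α₂)ΔT = P·[1/(A₁E₁) + 1/(A₂E₂)].
|α₁ − α₂|·ΔT = 10.5×10⁻⁶ × 143 = 0.001502.
1/(A₁E₁) + 1/(A₂E₂) = 1/(375×69×10³) + 1/(2425×208×10³) = 4.063×10⁻⁸ N⁻¹.
So P = 0.001502 / 4.063×10⁻⁸ = 36.96 kN.
σ_{aluminium} = P/A₁ = 36960/375 = 98.55 MPa, compressive.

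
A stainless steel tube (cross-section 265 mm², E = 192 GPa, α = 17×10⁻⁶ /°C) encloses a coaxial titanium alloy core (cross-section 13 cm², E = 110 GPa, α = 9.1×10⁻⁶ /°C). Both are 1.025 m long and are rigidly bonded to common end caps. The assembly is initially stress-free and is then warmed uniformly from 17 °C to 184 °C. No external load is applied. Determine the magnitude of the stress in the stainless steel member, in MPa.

Equilibrium of a rigid end plate with no external load gives equal and opposite internal forces ±P in the two members. Since α_{stainless steel} > α_{titanium alloy}, heating drives the stainless steel into compression and the titanium alloy into tension.
Setting the final lengths equal and cancelling L: (α₁ − α₂)ΔT = P/(A₁E₁) + P/(A₂E₂).
|α₁ − α₂|·ΔT = 7.9×10⁻⁶ × 167 = 0.001319.
1/(A₁E₁) + 1/(A₂E₂) = 1/(265×192×10³) + 1/(1300×110×10³) = 2.665×10⁻⁸ N⁻¹.
So P = 0.001319 / 2.665×10⁻⁸ = 49.51 kN.
σ_{stainless steel} = P/A₁ = 49510/265 = 186.8 MPa, compressive.

σ ≈ 187 MPa (compressive)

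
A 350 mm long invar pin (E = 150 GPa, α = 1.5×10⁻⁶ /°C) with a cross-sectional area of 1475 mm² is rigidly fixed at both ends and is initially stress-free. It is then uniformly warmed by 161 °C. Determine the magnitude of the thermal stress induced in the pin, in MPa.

σ ≈ 36.2 MPa (compressive)

The supports are rigid, so the total axial strain is zero. The restrained thermal strain is ε = αΔT = 1.5×10⁻⁶ × 161 = 241.5×10⁻⁶.
σ = EαΔT = 150×10³ × 1.5×10⁻⁶ × 161 = 36.22 MPa (compressive; the pin is trying to expand).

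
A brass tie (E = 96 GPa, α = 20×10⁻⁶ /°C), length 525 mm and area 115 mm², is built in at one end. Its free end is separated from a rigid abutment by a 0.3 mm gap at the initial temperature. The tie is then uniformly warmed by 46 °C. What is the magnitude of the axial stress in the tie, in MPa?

If the wall were absent the tie would grow by αΔT L = 20×10⁻⁶ × 46 × 525 = 0.483 mm.
The gap closes (δ_free > 0.3 mm) and the wall then resists a further 0.483 − 0.3 = 0.183 mm of expansion.
That suppressed elongation corresponds to σ = E·Δ/L = 96×10³ × 0.183/525 = 33.46 MPa.

σ ≈ 33.5 MPa (compressive)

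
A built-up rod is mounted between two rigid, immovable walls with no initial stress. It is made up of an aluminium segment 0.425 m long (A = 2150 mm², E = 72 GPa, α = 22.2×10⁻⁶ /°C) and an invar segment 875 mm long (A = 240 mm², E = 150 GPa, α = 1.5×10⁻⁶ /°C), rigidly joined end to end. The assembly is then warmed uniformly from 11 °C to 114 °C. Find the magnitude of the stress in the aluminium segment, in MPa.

σ ≈ 19 MPa (compressive)

If the supports were absent, the total length change would be Σ αᵢΔT Lᵢ = 22.2×10⁻⁶×103×425 + 1.5×10⁻⁶×103×875 = 1.107 mm.
The rigid supports impose zero overall length change; the single axial force P common to all segments must satisfy P Σ Lᵢ/(AᵢEᵢ) = δ_free.
The series flexibility is Σ Lᵢ/(AᵢEᵢ) = 425/(2150×72×10³) + 875/(240×150×10³) = 2.705×10⁻⁵ mm/N.
Hence P = δ_free / Σ(L/AE) = 1.107/2.705×10⁻⁵ = 40.92 kN (compressive).
σ_{aluminium} = P / A = 40920 / 2150 = 19.03 MPa.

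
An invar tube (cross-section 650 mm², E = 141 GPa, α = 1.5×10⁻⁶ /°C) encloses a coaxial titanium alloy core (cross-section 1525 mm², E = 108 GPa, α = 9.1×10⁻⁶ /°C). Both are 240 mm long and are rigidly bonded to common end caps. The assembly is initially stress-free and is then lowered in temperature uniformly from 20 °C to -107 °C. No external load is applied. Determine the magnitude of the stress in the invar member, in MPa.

σ ≈ 87.4 MPa (compressive)

The titanium alloy has the larger α, so on cooling it would change length more than the invar if both were free. The rigid plates force a common final length, so the titanium alloy is put into tension and the invar into compression, with equal and opposite forces P (no external load).
Compatibility of the two members (thermal + elastic change equal): (α₁ − α₂)ΔT = P·[1/(A₁E₁) + 1/(A₂E₂)].
|α₁ − α₂|·ΔT = 7.6×10⁻⁶ × 127 = 0.0009652.
1/(A₁E₁) + 1/(A₂E₂) = 1/(650×141×10³) + 1/(1525×108×10³) = 1.698×10⁻⁸ N⁻¹.
P = 0.0009652 / 1.698×10⁻⁸ = 56830 N = 56.83 kN.
σ_{invar} = P/A₁ = 56830/650 = 87.44 MPa, compressive.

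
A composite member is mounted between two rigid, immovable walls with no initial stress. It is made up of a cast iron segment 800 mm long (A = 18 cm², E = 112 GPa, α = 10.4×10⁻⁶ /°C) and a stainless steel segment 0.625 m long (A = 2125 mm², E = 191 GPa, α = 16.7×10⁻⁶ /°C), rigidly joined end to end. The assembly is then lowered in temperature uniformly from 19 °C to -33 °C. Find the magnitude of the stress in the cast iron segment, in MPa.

If the supports were absent, the total length change would be Σ αᵢΔT Lᵢ = 10.4×10⁻⁶×52×800 + 16.7×10⁻⁶×52×625 = 0.9754 mm.
The walls prevent any net length change, so an axial force P (same in every segment) develops. Compatibility: P · Σ Lᵢ/(AᵢEᵢ) = δ_free.
Σ Lᵢ/(AᵢEᵢ) = 800/(1800×112×10³) + 625/(2125×191×10³) = 5.508×10⁻⁶ mm/N.
P = 0.9754 / 5.508×10⁻⁶ = 177100 N = 177.1 kN, tensile.
σ_{cast iron} = P / A = 177100 / 1800 = 98.38 MPa.

σ ≈ 98.4 MPa (tensile)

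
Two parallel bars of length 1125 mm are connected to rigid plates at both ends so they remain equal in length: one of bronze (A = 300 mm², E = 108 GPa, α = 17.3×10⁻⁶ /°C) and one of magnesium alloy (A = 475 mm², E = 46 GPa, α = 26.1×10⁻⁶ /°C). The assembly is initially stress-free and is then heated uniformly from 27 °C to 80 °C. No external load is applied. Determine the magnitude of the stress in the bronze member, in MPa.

Equilibrium of a rigid end plate with no external load gives equal and opposite internal forces ±P in the two members. Since α_{magnesium alloy} > α_{bronze}, heating drives the magnesium alloy into compression and the bronze into tension.
Equating the net (thermal + elastic) strains gives |α₁ − α₂|·ΔT = P·[1/(A₁E₁) + 1/(A₂E₂)].
|α₁ − α₂|·ΔT = 8.8×10⁻⁶ × 53 = 0.0004664.
1/(A₁E₁) + 1/(A₂E₂) = 1/(300×108×10³) + 1/(475×46×10³) = 7.663×10⁻⁸ N⁻¹.
So P = 0.0004664 / 7.663×10⁻⁸ = 6.086 kN.
σ_{bronze} = P/A₁ = 6086/300 = 20.29 MPa, tensile.

σ ≈ 20.3 MPa (tensile)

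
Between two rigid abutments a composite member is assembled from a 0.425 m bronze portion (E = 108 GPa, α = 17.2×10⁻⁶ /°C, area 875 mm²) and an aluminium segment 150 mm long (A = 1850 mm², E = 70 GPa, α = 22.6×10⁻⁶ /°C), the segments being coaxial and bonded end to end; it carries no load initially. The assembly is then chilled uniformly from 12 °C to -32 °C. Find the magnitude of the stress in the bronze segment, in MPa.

σ ≈ 95.1 MPa (tensile)

With the walls removed the bar would change length by δ_free = Σ αᵢΔT Lᵢ = 17.2×10⁻⁶×44×425 + 22.6×10⁻⁶×44×150 = 0.4708 mm.
The walls prevent any net length change, so an axial force P (same in every segment) develops. Compatibility: P · Σ Lᵢ/(AᵢEᵢ) = δ_free.
The series flexibility is Σ Lᵢ/(AᵢEᵢ) = 425/(875×108×10³) + 150/(1850×70×10³) = 5.656×10⁻⁶ mm/N.
Hence P = δ_free / Σ(L/AE) = 0.4708/5.656×10⁻⁶ = 83.24 kN (tensile).
σ_{bronze} = P / A = 83240 / 875 = 95.14 MPa.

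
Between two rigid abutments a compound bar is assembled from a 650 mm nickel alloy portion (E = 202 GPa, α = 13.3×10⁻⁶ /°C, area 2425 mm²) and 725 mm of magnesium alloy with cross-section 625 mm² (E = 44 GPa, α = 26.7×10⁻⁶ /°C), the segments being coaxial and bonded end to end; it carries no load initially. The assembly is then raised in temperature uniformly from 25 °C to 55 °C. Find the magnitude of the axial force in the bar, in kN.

P ≈ 30.3 kN (compressive)

Free thermal expansion of the whole bar: Σ αᵢΔT Lᵢ = 13.3×10⁻⁶×30×650 + 26.7×10⁻⁶×30×725 = 0.8401 mm.
Since the ends are fixed, an axial force P builds up, equal in every segment, with P · Σ Lᵢ/(AᵢEᵢ) = δ_free.
The series flexibility is Σ Lᵢ/(AᵢEᵢ) = 650/(2425×202×10³) + 725/(625×44×10³) = 2.769×10⁻⁵ mm/N.
So P = 0.8401 / 2.769×10⁻⁵ = 30.34 kN, compressive.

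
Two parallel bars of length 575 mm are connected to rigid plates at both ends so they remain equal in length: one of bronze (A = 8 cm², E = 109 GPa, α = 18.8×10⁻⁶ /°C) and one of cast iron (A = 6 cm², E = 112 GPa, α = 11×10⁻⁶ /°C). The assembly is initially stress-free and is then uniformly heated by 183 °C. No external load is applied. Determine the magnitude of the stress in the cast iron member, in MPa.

σ ≈ 90.3 MPa (tensile)

Equilibrium of a rigid end plate with no external load gives equal and opposite internal forces ±P in the two members. Since α_{bronze} > α_{cast iron}, heating drives the bronze into compression and the cast iron into tension.
Setting the final lengths equal and cancelling L: (α₁ − α₂)ΔT = P/(A₁E₁) + P/(A₂E₂).
|α₁ − α₂|·ΔT = 7.8×10⁻⁶ × 183 = 0.001427.
1/(A₁E₁) + 1/(A₂E₂) = 1/(800×109×10³) + 1/(600×112×10³) = 2.635×10⁻⁸ N⁻¹.
P = 0.001427 / 2.635×10⁻⁸ = 54170 N = 54.17 kN.
σ_{cast iron} = P/A₂ = 54170/600 = 90.29 MPa, tensile.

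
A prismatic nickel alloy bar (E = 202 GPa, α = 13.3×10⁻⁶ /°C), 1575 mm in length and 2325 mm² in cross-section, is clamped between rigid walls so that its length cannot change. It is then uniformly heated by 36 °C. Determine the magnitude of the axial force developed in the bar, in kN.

P ≈ 225 kN (compressive)

Full restraint means ε = 0, so the stress is σ = EαΔT = 202×10³ × 13.3×10⁻⁶ × 36 = 96.72 MPa.
Axial force P = σA = 96.72 × 2325 = 224900 N = 224.9 kN, compressive.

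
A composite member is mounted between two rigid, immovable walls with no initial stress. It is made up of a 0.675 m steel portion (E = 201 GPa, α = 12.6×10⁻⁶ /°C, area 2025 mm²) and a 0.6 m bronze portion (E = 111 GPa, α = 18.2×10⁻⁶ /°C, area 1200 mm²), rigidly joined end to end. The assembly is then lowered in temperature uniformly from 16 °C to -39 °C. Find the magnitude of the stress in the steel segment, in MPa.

With the walls removed the bar would change length by δ_free = Σ αᵢΔT Lᵢ = 12.6×10⁻⁶×55×675 + 18.2×10⁻⁶×55×600 = 1.068 mm.
Since the ends are fixed, an axial force P builds up, equal in every segment, with P · Σ Lᵢ/(AᵢEᵢ) = δ_free.
Σ Lᵢ/(AᵢEᵢ) = 675/(2025×201×10³) + 600/(1200×111×10³) = 6.163×10⁻⁶ mm/N.
Hence P = δ_free / Σ(L/AE) = 1.068/6.163×10⁻⁶ = 173.4 kN (tensile).
σ_{steel} = P / A = 173400 / 2025 = 85.61 MPa.

σ ≈ 85.6 MPa (tensile)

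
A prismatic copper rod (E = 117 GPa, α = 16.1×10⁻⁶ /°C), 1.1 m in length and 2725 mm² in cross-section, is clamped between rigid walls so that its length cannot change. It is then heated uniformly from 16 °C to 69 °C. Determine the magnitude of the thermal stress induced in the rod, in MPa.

σ ≈ 99.8 MPa (compressive)

Because both ends are immovable the net strain is zero, and the suppressed thermal strain is αΔT = 16.1×10⁻⁶ × 53 = 853.3×10⁻⁶.
Hence σ = E·αΔT = 117×10³ × 853.3×10⁻⁶ = 99.84 MPa, compressive.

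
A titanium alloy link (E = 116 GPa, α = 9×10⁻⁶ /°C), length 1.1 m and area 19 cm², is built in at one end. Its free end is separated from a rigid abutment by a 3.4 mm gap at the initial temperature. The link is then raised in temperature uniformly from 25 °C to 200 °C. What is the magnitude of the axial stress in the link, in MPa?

If the wall were absent the link would grow by αΔT L = 9×10⁻⁶ × 175 × 1100 = 1.732 mm.
This is smaller than the 3.4 mm clearance, so the link expands freely without reaching the stop — the stress is zero.

σ ≈ 0 MPa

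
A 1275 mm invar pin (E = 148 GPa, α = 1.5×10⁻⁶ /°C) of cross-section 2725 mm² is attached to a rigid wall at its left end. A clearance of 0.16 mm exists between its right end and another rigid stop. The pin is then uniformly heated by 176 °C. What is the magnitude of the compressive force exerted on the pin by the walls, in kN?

P ≈ 55.9 kN

If the wall were absent the pin would grow by αΔT L = 1.5×10⁻⁶ × 176 × 1275 = 0.3366 mm.
The gap closes (δ_free > 0.16 mm) and the wall then resists a further 0.3366 − 0.16 = 0.1766 mm of expansion.
Compatibility: PL/(AE) = 0.1766 mm, so σ = P/A = E × (0.1766/1275) = 20.5 MPa.
P = σA = 20.5 × 2725 = 55.86 kN.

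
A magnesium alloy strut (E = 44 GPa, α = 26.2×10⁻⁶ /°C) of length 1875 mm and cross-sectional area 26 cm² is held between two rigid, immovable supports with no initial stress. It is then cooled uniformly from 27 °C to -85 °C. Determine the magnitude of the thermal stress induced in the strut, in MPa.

σ ≈ 129 MPa (tensile)

The supports are rigid, so the total axial strain is zero. The restrained thermal strain is ε = αΔT = 26.2×10⁻⁶ × 112 = 2934.4×10⁻⁶.
σ = EαΔT = 44×10³ × 26.2×10⁻⁶ × 112 = 129.1 MPa (tensile; the strut is trying to contract).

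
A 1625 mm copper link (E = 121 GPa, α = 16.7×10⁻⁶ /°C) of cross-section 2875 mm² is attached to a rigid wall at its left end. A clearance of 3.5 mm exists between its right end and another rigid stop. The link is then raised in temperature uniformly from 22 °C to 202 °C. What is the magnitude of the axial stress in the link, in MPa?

σ ≈ 103 MPa (compressive)

Unrestrained expansion: δ_free = αΔT L = 16.7×10⁻⁶ × 180 × 1625 = 4.885 mm.
This exceeds the 3.5 mm gap, so the wall pushes back. The portion of expansion that must be recovered elastically is δ_free − gap = 4.885 − 3.5 = 1.385 mm.
Compatibility: PL/(AE) = 1.385 mm, so σ = P/A = E × (1.385/1625) = 103.1 MPa.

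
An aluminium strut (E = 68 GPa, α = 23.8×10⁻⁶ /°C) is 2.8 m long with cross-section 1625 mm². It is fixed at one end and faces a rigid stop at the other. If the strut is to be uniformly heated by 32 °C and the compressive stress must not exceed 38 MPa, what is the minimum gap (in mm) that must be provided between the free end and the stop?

Free expansion if unrestrained: δ_free = αΔT L = 23.8×10⁻⁶ × 32 × 2800 = 2.132 mm.
A stress of 38 MPa corresponds to the wall pushing the strut back by σL/E = 38×2800/(68×10³) = 1.565 mm.
The gap must absorb the remainder: g_min = 2.132 − 1.565 = 0.5678 mm.

g ≈ 0.568 mm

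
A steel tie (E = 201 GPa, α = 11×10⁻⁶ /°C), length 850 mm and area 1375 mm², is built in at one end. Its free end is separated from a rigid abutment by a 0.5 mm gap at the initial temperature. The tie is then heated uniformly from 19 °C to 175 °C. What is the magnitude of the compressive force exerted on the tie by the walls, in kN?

P ≈ 312 kN

If the wall were absent the tie would grow by αΔT L = 11×10⁻⁶ × 156 × 850 = 1.459 mm.
After closing the 0.5 mm clearance, 1.459 − 0.5 = 0.9586 mm of expansion remains to be suppressed by the wall.
Compatibility: PL/(AE) = 0.9586 mm, so σ = P/A = E × (0.9586/850) = 226.7 MPa.
Force on the wall = σA = 226.7 × 1375 mm² = 311.7 kN.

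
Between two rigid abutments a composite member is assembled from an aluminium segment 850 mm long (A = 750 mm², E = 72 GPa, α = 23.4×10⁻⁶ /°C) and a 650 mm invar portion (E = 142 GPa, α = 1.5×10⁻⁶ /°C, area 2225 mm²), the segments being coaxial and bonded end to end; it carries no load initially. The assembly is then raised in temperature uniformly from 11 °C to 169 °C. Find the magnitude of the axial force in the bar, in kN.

P ≈ 185 kN (compressive)

If the supports were absent, the total length change would be Σ αᵢΔT Lᵢ = 23.4×10⁻⁶×158×850 + 1.5×10⁻⁶×158×650 = 3.297 mm.
Since the ends are fixed, an axial force P builds up, equal in every segment, with P · Σ Lᵢ/(AᵢEᵢ) = δ_free.
Σ Lᵢ/(AᵢEᵢ) = 850/(750×72×10³) + 650/(2225×142×10³) = 1.78×10⁻⁵ mm/N.
P = 3.297 / 1.78×10⁻⁵ = 185200 N = 185.2 kN, compressive.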